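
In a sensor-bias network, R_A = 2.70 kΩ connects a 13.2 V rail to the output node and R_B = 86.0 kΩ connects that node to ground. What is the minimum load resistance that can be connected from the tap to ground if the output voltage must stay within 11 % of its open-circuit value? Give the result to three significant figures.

R_L(min) ≈ 21.2 kΩ

Output resistance R_th = R_A‖R_B = (2.70 × 86.0)/88.70 = 2.618 kΩ.
The fractional drop is R_th/(R_th + R_L); requiring this ≤ 0.110 gives R_L ≥ R_th(1/0.110 − 1) = 2.618 × 8.091 = 21.2 kΩ.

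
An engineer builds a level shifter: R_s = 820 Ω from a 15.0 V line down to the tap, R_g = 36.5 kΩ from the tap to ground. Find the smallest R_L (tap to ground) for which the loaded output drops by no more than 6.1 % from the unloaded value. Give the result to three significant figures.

Output resistance R_th = R_s‖R_g = (820 × 36500)/37320 = 802.0 Ω.
The fractional drop is R_th/(R_th + R_L); requiring this ≤ 0.0610 gives R_L ≥ R_th(1/0.0610 − 1) = 802.0 × 15.39 = 12.3 kΩ.

R_L(min) ≈ 12.3 kΩ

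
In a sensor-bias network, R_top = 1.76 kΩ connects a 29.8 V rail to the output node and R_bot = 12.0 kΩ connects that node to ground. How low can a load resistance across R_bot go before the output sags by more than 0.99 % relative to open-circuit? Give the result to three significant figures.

Output resistance R_th = R_top‖R_bot = (1.76 × 12.0)/13.76 = 1.535 kΩ.
The fractional drop is R_th/(R_th + R_L); requiring this ≤ 0.00990 gives R_L ≥ R_th(1/0.00990 − 1) = 1.535 × 100.0 = 154 kΩ.

R_L(min) ≈ 154 kΩ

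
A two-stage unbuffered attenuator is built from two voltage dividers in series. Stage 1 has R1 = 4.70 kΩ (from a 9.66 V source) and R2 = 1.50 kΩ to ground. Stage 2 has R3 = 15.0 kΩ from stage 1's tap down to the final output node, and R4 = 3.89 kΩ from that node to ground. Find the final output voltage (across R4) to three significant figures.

V_out ≈ 0.454 V

Stage 2 presents R3+R4 = 18.89 kΩ as a load on stage 1's tap.
Stage 1's lower leg becomes R2‖(R3+R4) = 1.390 kΩ, so V_mid = 9.66 × 1.390/6.090 = 2.204 V.
Stage 2 is itself unloaded: V_out = V_mid × R4/(R3+R4) = 2.204 × 3.89/18.89 = 0.454 V.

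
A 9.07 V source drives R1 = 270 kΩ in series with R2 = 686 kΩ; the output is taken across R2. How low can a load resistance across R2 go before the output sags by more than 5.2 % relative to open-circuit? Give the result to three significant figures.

Output resistance R_th = R1‖R2 = (270 × 686)/956.0 = 193.7 kΩ.
The fractional drop is R_th/(R_th + R_L); requiring this ≤ 0.0520 gives R_L ≥ R_th(1/0.0520 − 1) = 193.7 × 18.23 = 3.53 MΩ.

R_L(min) ≈ 3.53 MΩ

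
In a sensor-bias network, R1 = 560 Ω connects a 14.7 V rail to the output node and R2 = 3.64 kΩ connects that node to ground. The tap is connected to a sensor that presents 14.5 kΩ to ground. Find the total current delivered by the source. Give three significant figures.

I ≈ 4.24 mA

R2‖R_L = 2910 Ω, so the source sees R1 + R2‖R_L = 3470 Ω.
I = 14.7 V / 3470 Ω = 4.24 mA.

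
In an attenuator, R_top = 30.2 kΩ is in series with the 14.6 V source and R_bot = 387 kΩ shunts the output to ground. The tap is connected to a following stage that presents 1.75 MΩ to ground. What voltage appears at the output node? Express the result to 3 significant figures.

V_out ≈ 13.3 V

The load sits in parallel with R_bot: R_bot‖R_L = (387 × 1750) / (387 + 1750) = 316.9 kΩ.
V_out = 14.6 × 316.9 / (30.2 + 316.9) = 14.6 × 316.9/347.1 = 13.3 V.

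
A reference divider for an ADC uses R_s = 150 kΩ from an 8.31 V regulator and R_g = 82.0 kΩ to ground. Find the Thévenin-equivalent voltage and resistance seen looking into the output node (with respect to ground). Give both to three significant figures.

V_th = 2.94 V, R_th = 53.0 kΩ

V_th is the open-circuit tap voltage: 8.31 × 82.0/(150 + 82.0) = 2.94 V.
With the supply zeroed, R_s and R_g appear in parallel from the tap: R_th = R_s‖R_g = (150 × 82.0)/232.0 = 53.0 kΩ.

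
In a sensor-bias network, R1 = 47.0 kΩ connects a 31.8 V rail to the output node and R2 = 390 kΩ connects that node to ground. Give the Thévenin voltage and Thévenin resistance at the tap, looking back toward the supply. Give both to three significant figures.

V_th = 28.4 V, R_th = 41.9 kΩ

V_th is the open-circuit tap voltage: 31.8 × 390/(47.0 + 390) = 28.4 V.
With the supply zeroed, R1 and R2 appear in parallel from the tap: R_th = R1‖R2 = (47.0 × 390)/437.0 = 41.9 kΩ.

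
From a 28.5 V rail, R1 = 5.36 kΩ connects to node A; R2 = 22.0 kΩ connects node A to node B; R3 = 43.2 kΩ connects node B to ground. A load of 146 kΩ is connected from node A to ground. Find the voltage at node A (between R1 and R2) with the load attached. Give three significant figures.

V ≈ 25.5 V

Below node A the series string R2+R3 = 65.20 kΩ sits in parallel with the 146 kΩ load: 45.07 kΩ.
V_A = 28.5 × 45.07/(5.36 + 45.07) = 25.5 V.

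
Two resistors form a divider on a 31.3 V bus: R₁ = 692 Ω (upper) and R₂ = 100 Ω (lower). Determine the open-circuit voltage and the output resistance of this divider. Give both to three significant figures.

V_th is the open-circuit tap voltage: 31.3 × 100/(692 + 100) = 3.95 V.
With the supply zeroed, R₁ and R₂ appear in parallel from the tap: R_th = R₁‖R₂ = (692 × 100)/792.0 = 87.4 Ω.

V_th = 3.95 V, R_th = 87.4 Ω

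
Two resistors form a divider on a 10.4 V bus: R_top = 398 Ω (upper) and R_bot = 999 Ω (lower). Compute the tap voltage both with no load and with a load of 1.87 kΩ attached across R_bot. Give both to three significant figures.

Unloaded: 7.44 V; loaded: 6.45 V

Open-circuit: V = 10.4 × 999/(398 + 999) = 7.44 V.
With the load, R_bot becomes R_bot‖R_L = 651.1 Ω, so V = 10.4 × 651.1/1049 = 6.45 V.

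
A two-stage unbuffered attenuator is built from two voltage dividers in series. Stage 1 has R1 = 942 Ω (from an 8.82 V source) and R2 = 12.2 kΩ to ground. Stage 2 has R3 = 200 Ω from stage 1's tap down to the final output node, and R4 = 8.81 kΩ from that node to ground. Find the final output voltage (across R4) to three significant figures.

V_out ≈ 7.30 V

Stage 2 presents R3+R4 = 9010 Ω as a load on stage 1's tap.
Stage 1's lower leg becomes R2‖(R3+R4) = 5183 Ω, so V_mid = 8.82 × 5183/6125 = 7.463 V.
Stage 2 is itself unloaded: V_out = V_mid × R4/(R3+R4) = 7.463 × 8810/9010 = 7.30 V.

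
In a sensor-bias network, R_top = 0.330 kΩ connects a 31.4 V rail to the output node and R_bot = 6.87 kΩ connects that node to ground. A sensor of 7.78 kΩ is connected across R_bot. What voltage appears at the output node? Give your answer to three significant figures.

The load sits in parallel with R_bot: R_bot‖R_L = (6870 × 7780) / (6870 + 7780) = 3648 Ω.
V_out = 31.4 × 3648 / (330 + 3648) = 31.4 × 3648/3978 = 28.8 V.

V_out ≈ 28.8 V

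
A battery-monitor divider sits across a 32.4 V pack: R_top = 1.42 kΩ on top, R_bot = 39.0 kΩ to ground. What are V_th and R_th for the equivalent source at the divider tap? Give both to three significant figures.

V_th = 31.3 V, R_th = 1.37 kΩ

V_th is the open-circuit tap voltage: 32.4 × 39.0/(1.42 + 39.0) = 31.3 V.
With the supply zeroed, R_top and R_bot appear in parallel from the tap: R_th = R_top‖R_bot = (1.42 × 39.0)/40.42 = 1.37 kΩ.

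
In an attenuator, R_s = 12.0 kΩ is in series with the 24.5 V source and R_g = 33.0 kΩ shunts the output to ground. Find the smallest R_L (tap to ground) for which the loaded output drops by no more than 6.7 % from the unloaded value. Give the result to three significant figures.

Output resistance R_th = R_s‖R_g = (12.0 × 33.0)/45.00 = 8.800 kΩ.
The fractional drop is R_th/(R_th + R_L); requiring this ≤ 0.0670 gives R_L ≥ R_th(1/0.0670 − 1) = 8.800 × 13.93 = 123 kΩ.

R_L(min) ≈ 123 kΩ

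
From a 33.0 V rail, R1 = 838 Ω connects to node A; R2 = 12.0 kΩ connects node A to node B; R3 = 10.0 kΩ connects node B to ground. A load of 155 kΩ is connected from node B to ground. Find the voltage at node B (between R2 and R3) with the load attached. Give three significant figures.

At node B, R3 is in parallel with the load: R3‖R_L = 9394 Ω.
Below node A the resistance is R2 + (R3‖R_L) = 21390 Ω, so V_A = 33.0 × 21390/22230 = 31.76 V.
Then V_B = V_A × (R3‖R_L)/(R2 + R3‖R_L) = 31.76 × 9394/21390 = 13.9 V.

V ≈ 13.9 V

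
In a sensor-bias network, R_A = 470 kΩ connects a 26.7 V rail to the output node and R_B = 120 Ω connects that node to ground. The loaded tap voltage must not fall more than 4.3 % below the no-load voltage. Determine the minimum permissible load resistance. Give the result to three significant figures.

R_L(min) ≈ 2.67 kΩ

Output resistance R_th = R_A‖R_B = (470000 × 120)/470100 = 120.0 Ω.
The fractional drop is R_th/(R_th + R_L); requiring this ≤ 0.0430 gives R_L ≥ R_th(1/0.0430 − 1) = 120.0 × 22.26 = 2.67 kΩ.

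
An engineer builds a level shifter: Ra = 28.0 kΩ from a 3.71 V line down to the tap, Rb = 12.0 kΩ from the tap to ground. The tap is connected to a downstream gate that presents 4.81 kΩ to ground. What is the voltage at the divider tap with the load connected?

The load sits in parallel with Rb: Rb‖R_L = (12.0 × 4.81) / (12.0 + 4.81) = 3.434 kΩ.
V_out = 3.71 × 3.434 / (28.0 + 3.434) = 3.71 × 3.434/31.43 = 0.405 V.
(Unloaded it would have been 1.11 V.)

V_out ≈ 0.405 V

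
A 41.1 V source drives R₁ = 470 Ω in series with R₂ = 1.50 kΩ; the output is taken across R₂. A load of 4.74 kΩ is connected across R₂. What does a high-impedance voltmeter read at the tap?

V_out ≈ 29.1 V

The load sits in parallel with R₂: R₂‖R_L = (1500 × 4740) / (1500 + 4740) = 1139 Ω.
V_out = 41.1 × 1139 / (470 + 1139) = 41.1 × 1139/1609 = 29.1 V.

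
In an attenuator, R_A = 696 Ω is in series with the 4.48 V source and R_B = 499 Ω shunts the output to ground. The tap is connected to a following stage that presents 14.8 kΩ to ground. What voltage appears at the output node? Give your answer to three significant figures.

The load sits in parallel with R_B: R_B‖R_L = (499 × 14800) / (499 + 14800) = 482.7 Ω.
V_out = 4.48 × 482.7 / (696 + 482.7) = 4.48 × 482.7/1179 = 1.83 V.

V_out ≈ 1.83 V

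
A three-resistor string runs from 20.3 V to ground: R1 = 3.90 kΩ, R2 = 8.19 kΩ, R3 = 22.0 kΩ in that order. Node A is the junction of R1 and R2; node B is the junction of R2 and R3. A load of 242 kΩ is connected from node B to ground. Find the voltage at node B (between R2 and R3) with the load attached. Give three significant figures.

V ≈ 12.7 V

At node B, R3 is in parallel with the load: R3‖R_L = 20.17 kΩ.
Below node A the resistance is R2 + (R3‖R_L) = 28.36 kΩ, so V_A = 20.3 × 28.36/32.26 = 17.85 V.
Then V_B = V_A × (R3‖R_L)/(R2 + R3‖R_L) = 17.85 × 20.17/28.36 = 12.7 V.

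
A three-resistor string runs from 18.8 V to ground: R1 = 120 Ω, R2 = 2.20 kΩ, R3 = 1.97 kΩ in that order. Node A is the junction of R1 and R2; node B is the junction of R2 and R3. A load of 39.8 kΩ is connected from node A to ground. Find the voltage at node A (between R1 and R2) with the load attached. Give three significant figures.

V ≈ 18.2 V

Below node A the series string R2+R3 = 4170 Ω sits in parallel with the 39800 Ω load: 3775 Ω.
V_A = 18.8 × 3775/(120 + 3775) = 18.2 V.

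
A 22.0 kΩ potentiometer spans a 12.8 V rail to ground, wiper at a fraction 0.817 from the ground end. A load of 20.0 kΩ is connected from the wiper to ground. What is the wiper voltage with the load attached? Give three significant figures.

V ≈ 8.98 V

The wiper splits the pot into (1−α)R = 4.026 kΩ above and αR = 17.97 kΩ below.
Lower section ‖ load = 9.466 kΩ.
V_wiper = 12.8 × 9.466/(4.026 + 9.466) = 8.98 V.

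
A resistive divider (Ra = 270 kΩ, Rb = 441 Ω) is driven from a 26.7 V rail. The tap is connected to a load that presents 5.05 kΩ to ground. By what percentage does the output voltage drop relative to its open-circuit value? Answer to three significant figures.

8.02 %

The divider's output (Thévenin) resistance is Ra‖Rb = 440.3 Ω.
Fractional drop under load = R_th/(R_th + R_L) = 440.3 / (440.3 + 5050) = 0.08019.
So the output falls by 8.02 %.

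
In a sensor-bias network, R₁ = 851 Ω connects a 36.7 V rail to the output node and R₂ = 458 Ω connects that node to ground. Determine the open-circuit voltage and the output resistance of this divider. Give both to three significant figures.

V_th is the open-circuit tap voltage: 36.7 × 458/(851 + 458) = 12.8 V.
With the supply zeroed, R₁ and R₂ appear in parallel from the tap: R_th = R₁‖R₂ = (851 × 458)/1309 = 298 Ω.

V_th = 12.8 V, R_th = 298 Ω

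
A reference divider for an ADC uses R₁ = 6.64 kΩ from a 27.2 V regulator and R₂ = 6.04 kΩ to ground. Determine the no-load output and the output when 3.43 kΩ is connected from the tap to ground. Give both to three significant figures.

Open-circuit: V = 27.2 × 6.04/(6.64 + 6.04) = 13.0 V.
With the load, R₂ becomes R₂‖R_L = 2.188 kΩ, so V = 27.2 × 2.188/8.828 = 6.74 V.

Unloaded: 13.0 V; loaded: 6.74 V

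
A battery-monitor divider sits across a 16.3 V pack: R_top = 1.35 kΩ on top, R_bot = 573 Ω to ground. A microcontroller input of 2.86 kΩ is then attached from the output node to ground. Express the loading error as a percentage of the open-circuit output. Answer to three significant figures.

12.3 %

Unloaded V = 16.3 × 573/1923 = 4.8569 V.
Loaded: R_bot‖R_L = 477.4 Ω, giving V = 16.3 × 477.4/1827 = 4.2580 V.
Drop = (4.8569 − 4.2580) / 4.8569 = 12.3 %.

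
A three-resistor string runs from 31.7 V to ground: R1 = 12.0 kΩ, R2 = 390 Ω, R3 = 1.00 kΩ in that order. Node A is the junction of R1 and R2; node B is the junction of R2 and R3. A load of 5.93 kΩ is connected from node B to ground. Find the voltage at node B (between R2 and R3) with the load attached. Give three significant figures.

V ≈ 2.05 V

At node B, R3 is in parallel with the load: R3‖R_L = 855.7 Ω.
Below node A the resistance is R2 + (R3‖R_L) = 1246 Ω, so V_A = 31.7 × 1246/13250 = 2.981 V.
Then V_B = V_A × (R3‖R_L)/(R2 + R3‖R_L) = 2.981 × 855.7/1246 = 2.05 V.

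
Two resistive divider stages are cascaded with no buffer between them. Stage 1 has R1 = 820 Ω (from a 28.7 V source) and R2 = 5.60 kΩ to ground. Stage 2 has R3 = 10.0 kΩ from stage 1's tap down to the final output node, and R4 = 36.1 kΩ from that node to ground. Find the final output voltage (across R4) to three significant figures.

Stage 2 presents R3+R4 = 46100 Ω as a load on stage 1's tap.
Stage 1's lower leg becomes R2‖(R3+R4) = 4993 Ω, so V_mid = 28.7 × 4993/5813 = 24.65 V.
Stage 2 is itself unloaded: V_out = V_mid × R4/(R3+R4) = 24.65 × 36100/46100 = 19.3 V.

V_out ≈ 19.3 V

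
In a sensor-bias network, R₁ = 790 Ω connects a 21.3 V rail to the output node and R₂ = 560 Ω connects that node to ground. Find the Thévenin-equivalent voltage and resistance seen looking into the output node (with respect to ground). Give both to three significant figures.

V_th is the open-circuit tap voltage: 21.3 × 560/(790 + 560) = 8.84 V.
With the supply zeroed, R₁ and R₂ appear in parallel from the tap: R_th = R₁‖R₂ = (790 × 560)/1350 = 328 Ω.

V_th = 8.84 V, R_th = 328 Ω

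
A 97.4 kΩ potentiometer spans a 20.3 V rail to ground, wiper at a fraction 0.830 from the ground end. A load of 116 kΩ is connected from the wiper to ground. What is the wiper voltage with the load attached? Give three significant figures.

V ≈ 15.1 V

The wiper splits the pot into (1−α)R = 16.56 kΩ above and αR = 80.84 kΩ below.
Lower section ‖ load = 47.64 kΩ.
V_wiper = 20.3 × 47.64/(16.56 + 47.64) = 15.1 V.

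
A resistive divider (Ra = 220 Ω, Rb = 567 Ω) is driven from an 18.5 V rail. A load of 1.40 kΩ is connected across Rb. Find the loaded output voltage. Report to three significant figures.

The load sits in parallel with Rb: Rb‖R_L = (567 × 1400) / (567 + 1400) = 403.6 Ω.
V_out = 18.5 × 403.6 / (220 + 403.6) = 18.5 × 403.6/623.6 = 12.0 V.

V_out ≈ 12.0 V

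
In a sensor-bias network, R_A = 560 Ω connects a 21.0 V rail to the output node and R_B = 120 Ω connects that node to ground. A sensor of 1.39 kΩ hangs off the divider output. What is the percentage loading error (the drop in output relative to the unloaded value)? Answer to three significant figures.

6.64 %

The divider's output (Thévenin) resistance is R_A‖R_B = 98.82 Ω.
Fractional drop under load = R_th/(R_th + R_L) = 98.82 / (98.82 + 1390) = 0.06638.
So the output falls by 6.64 %.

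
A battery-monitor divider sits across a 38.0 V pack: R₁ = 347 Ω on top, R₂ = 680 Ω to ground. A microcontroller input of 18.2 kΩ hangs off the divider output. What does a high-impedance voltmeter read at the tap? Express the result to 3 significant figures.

V_out ≈ 24.8 V

The load sits in parallel with R₂: R₂‖R_L = (680 × 18200) / (680 + 18200) = 655.5 Ω.
V_out = 38.0 × 655.5 / (347 + 655.5) = 38.0 × 655.5/1003 = 24.8 V.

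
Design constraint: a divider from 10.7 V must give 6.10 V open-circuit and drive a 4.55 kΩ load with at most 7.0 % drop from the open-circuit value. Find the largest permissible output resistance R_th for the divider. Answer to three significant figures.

R_th ≤ 342 Ω

Loading drop = R_th/(R_th + R_L) ≤ 0.0700, so R_th ≤ R_L · ε/(1−ε) = 4.55 kΩ × 0.0700/0.9300 = 342 Ω.
(Any R1, R2 with R2/(R1+R2) = 0.570 and R1‖R2 ≤ 342 Ω will meet the spec.)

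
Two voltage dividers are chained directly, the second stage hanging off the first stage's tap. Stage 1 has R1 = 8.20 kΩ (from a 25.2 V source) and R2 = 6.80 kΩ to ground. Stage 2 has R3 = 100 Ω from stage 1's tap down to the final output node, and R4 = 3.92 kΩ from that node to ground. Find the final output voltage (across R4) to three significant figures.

Stage 2 presents R3+R4 = 4020 Ω as a load on stage 1's tap.
Stage 1's lower leg becomes R2‖(R3+R4) = 2526 Ω, so V_mid = 25.2 × 2526/10730 = 5.935 V.
Stage 2 is itself unloaded: V_out = V_mid × R4/(R3+R4) = 5.935 × 3920/4020 = 5.79 V.

V_out ≈ 5.79 V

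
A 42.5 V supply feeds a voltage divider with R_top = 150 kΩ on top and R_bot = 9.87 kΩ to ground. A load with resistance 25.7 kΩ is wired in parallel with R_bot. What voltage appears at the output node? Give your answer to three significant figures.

The load sits in parallel with R_bot: R_bot‖R_L = (9.87 × 25.7) / (9.87 + 25.7) = 7.131 kΩ.
V_out = 42.5 × 7.131 / (150 + 7.131) = 42.5 × 7.131/157.1 = 1.93 V.

V_out ≈ 1.93 V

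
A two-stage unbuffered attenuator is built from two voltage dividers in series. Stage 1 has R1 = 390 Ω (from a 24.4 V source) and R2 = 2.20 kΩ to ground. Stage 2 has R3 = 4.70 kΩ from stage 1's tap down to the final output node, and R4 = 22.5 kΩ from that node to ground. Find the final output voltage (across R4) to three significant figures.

V_out ≈ 16.9 V

Stage 2 presents R3+R4 = 27200 Ω as a load on stage 1's tap.
Stage 1's lower leg becomes R2‖(R3+R4) = 2035 Ω, so V_mid = 24.4 × 2035/2425 = 20.48 V.
Stage 2 is itself unloaded: V_out = V_mid × R4/(R3+R4) = 20.48 × 22500/27200 = 16.9 V.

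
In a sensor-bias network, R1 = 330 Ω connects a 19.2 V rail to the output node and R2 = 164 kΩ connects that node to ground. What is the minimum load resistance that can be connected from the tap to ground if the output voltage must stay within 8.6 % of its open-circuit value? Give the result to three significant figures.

Output resistance R_th = R1‖R2 = (330 × 164000)/164300 = 329.3 Ω.
The fractional drop is R_th/(R_th + R_L); requiring this ≤ 0.0860 gives R_L ≥ R_th(1/0.0860 − 1) = 329.3 × 10.63 = 3.50 kΩ.

R_L(min) ≈ 3.50 kΩ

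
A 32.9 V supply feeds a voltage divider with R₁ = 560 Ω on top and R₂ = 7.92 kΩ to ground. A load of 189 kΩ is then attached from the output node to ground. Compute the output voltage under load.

V_out ≈ 30.6 V

The load sits in parallel with R₂: R₂‖R_L = (7920 × 189000) / (7920 + 189000) = 7601 Ω.
V_out = 32.9 × 7601 / (560 + 7601) = 32.9 × 7601/8161 = 30.6 V.
(Unloaded it would have been 30.7 V.)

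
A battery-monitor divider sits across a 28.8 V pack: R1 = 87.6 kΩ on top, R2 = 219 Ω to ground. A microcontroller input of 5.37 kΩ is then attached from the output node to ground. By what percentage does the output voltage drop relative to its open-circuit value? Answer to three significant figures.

3.91 %

The divider's output (Thévenin) resistance is R1‖R2 = 218.5 Ω.
Fractional drop under load = R_th/(R_th + R_L) = 218.5 / (218.5 + 5370) = 0.03909.
So the output falls by 3.91 %.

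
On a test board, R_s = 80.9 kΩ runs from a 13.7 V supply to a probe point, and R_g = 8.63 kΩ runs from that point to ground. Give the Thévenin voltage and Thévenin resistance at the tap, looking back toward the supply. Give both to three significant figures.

V_th = 1.32 V, R_th = 7.80 kΩ

V_th is the open-circuit tap voltage: 13.7 × 8.63/(80.9 + 8.63) = 1.32 V.
With the supply zeroed, R_s and R_g appear in parallel from the tap: R_th = R_s‖R_g = (80.9 × 8.63)/89.53 = 7.80 kΩ.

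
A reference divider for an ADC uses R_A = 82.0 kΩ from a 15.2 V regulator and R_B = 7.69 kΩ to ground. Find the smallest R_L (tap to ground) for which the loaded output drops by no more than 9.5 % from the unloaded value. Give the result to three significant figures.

Output resistance R_th = R_A‖R_B = (82.0 × 7.69)/89.69 = 7.031 kΩ.
The fractional drop is R_th/(R_th + R_L); requiring this ≤ 0.0950 gives R_L ≥ R_th(1/0.0950 − 1) = 7.031 × 9.526 = 67.0 kΩ.

R_L(min) ≈ 67.0 kΩ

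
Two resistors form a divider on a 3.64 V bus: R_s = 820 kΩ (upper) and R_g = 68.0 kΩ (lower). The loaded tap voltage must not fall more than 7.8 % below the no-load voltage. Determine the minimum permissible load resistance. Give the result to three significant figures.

Output resistance R_th = R_s‖R_g = (820 × 68.0)/888.0 = 62.79 kΩ.
The fractional drop is R_th/(R_th + R_L); requiring this ≤ 0.0780 gives R_L ≥ R_th(1/0.0780 − 1) = 62.79 × 11.82 = 742 kΩ.

R_L(min) ≈ 742 kΩ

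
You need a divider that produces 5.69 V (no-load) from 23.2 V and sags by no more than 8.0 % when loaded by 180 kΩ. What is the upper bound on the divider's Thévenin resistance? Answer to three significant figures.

R_th ≤ 15.7 kΩ

Loading drop = R_th/(R_th + R_L) ≤ 0.0800, so R_th ≤ R_L · ε/(1−ε) = 180 kΩ × 0.0800/0.9200 = 15.7 kΩ.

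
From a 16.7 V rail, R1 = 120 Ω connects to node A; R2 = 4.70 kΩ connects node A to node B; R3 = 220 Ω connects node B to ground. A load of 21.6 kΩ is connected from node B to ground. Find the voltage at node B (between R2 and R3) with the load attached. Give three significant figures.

V ≈ 0.722 V

At node B, R3 is in parallel with the load: R3‖R_L = 217.8 Ω.
Below node A the resistance is R2 + (R3‖R_L) = 4918 Ω, so V_A = 16.7 × 4918/5038 = 16.30 V.
Then V_B = V_A × (R3‖R_L)/(R2 + R3‖R_L) = 16.30 × 217.8/4918 = 0.722 V.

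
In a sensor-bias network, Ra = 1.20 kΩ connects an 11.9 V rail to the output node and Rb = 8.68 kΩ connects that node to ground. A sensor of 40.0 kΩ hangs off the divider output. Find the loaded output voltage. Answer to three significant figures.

The load sits in parallel with Rb: Rb‖R_L = (8.68 × 40.0) / (8.68 + 40.0) = 7.132 kΩ.
V_out = 11.9 × 7.132 / (1.20 + 7.132) = 11.9 × 7.132/8.332 = 10.2 V.

V_out ≈ 10.2 V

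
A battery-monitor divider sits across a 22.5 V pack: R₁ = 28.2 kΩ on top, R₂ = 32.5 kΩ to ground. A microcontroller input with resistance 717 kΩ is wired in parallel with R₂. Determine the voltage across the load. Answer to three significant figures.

The load sits in parallel with R₂: R₂‖R_L = (32.5 × 717) / (32.5 + 717) = 31.09 kΩ.
V_out = 22.5 × 31.09 / (28.2 + 31.09) = 22.5 × 31.09/59.29 = 11.8 V.
(Unloaded it would have been 12.0 V.)

V_out ≈ 11.8 V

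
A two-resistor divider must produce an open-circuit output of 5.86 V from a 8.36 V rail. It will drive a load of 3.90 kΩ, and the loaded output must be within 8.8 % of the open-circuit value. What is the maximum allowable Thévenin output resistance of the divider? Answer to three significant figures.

R_th ≤ 376 Ω

Loading drop = R_th/(R_th + R_L) ≤ 0.0880, so R_th ≤ R_L · ε/(1−ε) = 3.90 kΩ × 0.0880/0.9120 = 376 Ω.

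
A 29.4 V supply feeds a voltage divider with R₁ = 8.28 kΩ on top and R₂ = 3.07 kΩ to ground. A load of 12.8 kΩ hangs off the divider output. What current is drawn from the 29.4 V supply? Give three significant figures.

R₂‖R_L = 2.476 kΩ, so the source sees R₁ + R₂‖R_L = 10.76 kΩ.
I = 29.4 V / 10.76 kΩ = 2.73 mA.

I ≈ 2.73 mA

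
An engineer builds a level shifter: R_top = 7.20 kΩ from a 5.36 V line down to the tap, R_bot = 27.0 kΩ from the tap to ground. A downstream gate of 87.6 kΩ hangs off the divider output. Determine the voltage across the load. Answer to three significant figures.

The load sits in parallel with R_bot: R_bot‖R_L = (27.0 × 87.6) / (27.0 + 87.6) = 20.64 kΩ.
V_out = 5.36 × 20.64 / (7.20 + 20.64) = 5.36 × 20.64/27.84 = 3.97 V.

V_out ≈ 3.97 V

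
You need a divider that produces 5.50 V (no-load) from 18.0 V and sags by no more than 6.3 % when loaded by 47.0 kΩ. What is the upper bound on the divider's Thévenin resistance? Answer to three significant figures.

R_th ≤ 3.16 kΩ

Loading drop = R_th/(R_th + R_L) ≤ 0.0630, so R_th ≤ R_L · ε/(1−ε) = 47.0 kΩ × 0.0630/0.9370 = 3.16 kΩ.
(Any R1, R2 with R2/(R1+R2) = 0.306 and R1‖R2 ≤ 3.16 kΩ will meet the spec.)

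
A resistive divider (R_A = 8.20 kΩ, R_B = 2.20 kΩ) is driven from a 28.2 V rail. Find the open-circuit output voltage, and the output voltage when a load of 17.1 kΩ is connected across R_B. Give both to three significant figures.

Open-circuit: V = 28.2 × 2.20/(8.20 + 2.20) = 5.97 V.
With the load, R_B becomes R_B‖R_L = 1.949 kΩ, so V = 28.2 × 1.949/10.15 = 5.42 V.

Unloaded: 5.97 V; loaded: 5.42 V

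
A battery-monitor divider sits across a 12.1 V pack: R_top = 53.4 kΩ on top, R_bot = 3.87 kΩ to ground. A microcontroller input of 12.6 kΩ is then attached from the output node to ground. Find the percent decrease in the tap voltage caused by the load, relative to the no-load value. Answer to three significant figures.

Unloaded V = 12.1 × 3.87/57.27 = 0.8177 V.
Loaded: R_bot‖R_L = 2.961 kΩ, giving V = 12.1 × 2.961/56.36 = 0.6356 V.
Drop = (0.8177 − 0.6356) / 0.8177 = 22.3 %.

22.3 %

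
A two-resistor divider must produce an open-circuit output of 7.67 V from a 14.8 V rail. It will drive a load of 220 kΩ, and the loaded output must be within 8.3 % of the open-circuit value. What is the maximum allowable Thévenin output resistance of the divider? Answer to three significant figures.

Loading drop = R_th/(R_th + R_L) ≤ 0.0830, so R_th ≤ R_L · ε/(1−ε) = 220 kΩ × 0.0830/0.9170 = 19.9 kΩ.
(Any R1, R2 with R2/(R1+R2) = 0.518 and R1‖R2 ≤ 19.9 kΩ will meet the spec.)

R_th ≤ 19.9 kΩ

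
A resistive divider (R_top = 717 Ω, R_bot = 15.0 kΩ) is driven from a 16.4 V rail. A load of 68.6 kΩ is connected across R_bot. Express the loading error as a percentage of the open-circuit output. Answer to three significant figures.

0.988 %

The divider's output (Thévenin) resistance is R_top‖R_bot = 684.3 Ω.
Fractional drop under load = R_th/(R_th + R_L) = 684.3 / (684.3 + 68600) = 0.009877.
So the output falls by 0.988 %.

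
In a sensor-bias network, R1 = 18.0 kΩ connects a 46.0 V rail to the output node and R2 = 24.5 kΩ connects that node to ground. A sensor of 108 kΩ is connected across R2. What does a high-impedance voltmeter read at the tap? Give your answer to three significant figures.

V_out ≈ 24.2 V

The load sits in parallel with R2: R2‖R_L = (24.5 × 108) / (24.5 + 108) = 19.97 kΩ.
V_out = 46.0 × 19.97 / (18.0 + 19.97) = 46.0 × 19.97/37.97 = 24.2 V.
(Unloaded it would have been 26.5 V.)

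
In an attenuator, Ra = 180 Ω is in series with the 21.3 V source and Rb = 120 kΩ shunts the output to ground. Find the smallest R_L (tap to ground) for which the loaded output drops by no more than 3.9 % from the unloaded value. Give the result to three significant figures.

R_L(min) ≈ 4.43 kΩ

Output resistance R_th = Ra‖Rb = (180 × 120000)/120200 = 179.7 Ω.
The fractional drop is R_th/(R_th + R_L); requiring this ≤ 0.0390 gives R_L ≥ R_th(1/0.0390 − 1) = 179.7 × 24.64 = 4.43 kΩ.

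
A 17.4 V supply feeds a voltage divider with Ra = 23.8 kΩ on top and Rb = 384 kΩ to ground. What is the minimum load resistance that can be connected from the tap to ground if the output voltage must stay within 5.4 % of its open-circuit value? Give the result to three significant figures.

R_L(min) ≈ 393 kΩ

Output resistance R_th = Ra‖Rb = (23.8 × 384)/407.8 = 22.41 kΩ.
The fractional drop is R_th/(R_th + R_L); requiring this ≤ 0.0540 gives R_L ≥ R_th(1/0.0540 − 1) = 22.41 × 17.52 = 393 kΩ.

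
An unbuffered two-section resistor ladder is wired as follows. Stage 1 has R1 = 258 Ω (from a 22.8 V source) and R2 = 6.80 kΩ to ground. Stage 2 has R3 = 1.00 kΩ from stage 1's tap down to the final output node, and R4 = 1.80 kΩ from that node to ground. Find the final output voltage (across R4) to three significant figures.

V_out ≈ 13.0 V

Stage 2 presents R3+R4 = 2800 Ω as a load on stage 1's tap.
Stage 1's lower leg becomes R2‖(R3+R4) = 1983 Ω, so V_mid = 22.8 × 1983/2241 = 20.18 V.
Stage 2 is itself unloaded: V_out = V_mid × R4/(R3+R4) = 20.18 × 1800/2800 = 13.0 V.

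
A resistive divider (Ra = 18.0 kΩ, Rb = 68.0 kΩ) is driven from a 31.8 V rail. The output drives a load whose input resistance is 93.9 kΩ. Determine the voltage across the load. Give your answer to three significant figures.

V_out ≈ 21.8 V

The load sits in parallel with Rb: Rb‖R_L = (68.0 × 93.9) / (68.0 + 93.9) = 39.44 kΩ.
V_out = 31.8 × 39.44 / (18.0 + 39.44) = 31.8 × 39.44/57.44 = 21.8 V.
(Unloaded it would have been 25.1 V.)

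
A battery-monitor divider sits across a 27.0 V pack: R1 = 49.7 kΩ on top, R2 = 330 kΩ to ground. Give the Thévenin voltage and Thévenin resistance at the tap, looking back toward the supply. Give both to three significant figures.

V_th = 23.5 V, R_th = 43.2 kΩ

V_th is the open-circuit tap voltage: 27.0 × 330/(49.7 + 330) = 23.5 V.
With the supply zeroed, R1 and R2 appear in parallel from the tap: R_th = R1‖R2 = (49.7 × 330)/379.7 = 43.2 kΩ.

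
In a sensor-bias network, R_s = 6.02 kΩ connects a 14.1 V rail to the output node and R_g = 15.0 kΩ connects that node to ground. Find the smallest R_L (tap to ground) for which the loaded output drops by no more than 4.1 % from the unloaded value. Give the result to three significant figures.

R_L(min) ≈ 100 kΩ

Output resistance R_th = R_s‖R_g = (6.02 × 15.0)/21.02 = 4.296 kΩ.
The fractional drop is R_th/(R_th + R_L); requiring this ≤ 0.0410 gives R_L ≥ R_th(1/0.0410 − 1) = 4.296 × 23.39 = 100 kΩ.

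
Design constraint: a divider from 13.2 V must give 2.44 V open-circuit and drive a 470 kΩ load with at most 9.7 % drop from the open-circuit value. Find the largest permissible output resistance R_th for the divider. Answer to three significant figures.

Loading drop = R_th/(R_th + R_L) ≤ 0.0970, so R_th ≤ R_L · ε/(1−ε) = 470 kΩ × 0.0970/0.9030 = 50.5 kΩ.

R_th ≤ 50.5 kΩ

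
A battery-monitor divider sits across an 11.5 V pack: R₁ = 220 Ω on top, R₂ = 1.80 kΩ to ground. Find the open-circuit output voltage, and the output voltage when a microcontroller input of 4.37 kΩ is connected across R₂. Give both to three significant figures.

Unloaded: 10.2 V; loaded: 9.81 V

Open-circuit: V = 11.5 × 1800/(220 + 1800) = 10.2 V.
With the load, R₂ becomes R₂‖R_L = 1275 Ω, so V = 11.5 × 1275/1495 = 9.81 V.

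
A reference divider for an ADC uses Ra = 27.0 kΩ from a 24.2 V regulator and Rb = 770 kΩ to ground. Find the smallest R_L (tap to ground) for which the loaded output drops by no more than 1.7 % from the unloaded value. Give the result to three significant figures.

R_L(min) ≈ 1.51 MΩ

Output resistance R_th = Ra‖Rb = (27.0 × 770)/797.0 = 26.09 kΩ.
The fractional drop is R_th/(R_th + R_L); requiring this ≤ 0.0170 gives R_L ≥ R_th(1/0.0170 − 1) = 26.09 × 57.82 = 1.51 MΩ.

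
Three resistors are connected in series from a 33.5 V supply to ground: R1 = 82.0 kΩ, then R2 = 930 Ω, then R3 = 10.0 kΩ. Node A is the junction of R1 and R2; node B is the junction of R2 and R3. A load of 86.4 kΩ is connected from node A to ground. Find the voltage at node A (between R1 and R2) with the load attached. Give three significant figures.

V ≈ 3.54 V

Below node A the series string R2+R3 = 10930 Ω sits in parallel with the 86400 Ω load: 9703 Ω.
V_A = 33.5 × 9703/(82000 + 9703) = 3.54 V.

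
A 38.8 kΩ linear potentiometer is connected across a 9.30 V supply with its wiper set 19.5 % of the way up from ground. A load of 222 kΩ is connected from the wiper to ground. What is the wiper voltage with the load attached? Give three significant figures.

V ≈ 1.77 V

The wiper splits the pot into (1−α)R = 31.23 kΩ above and αR = 7.566 kΩ below.
Lower section ‖ load = 7.317 kΩ.
V_wiper = 9.30 × 7.317/(31.23 + 7.317) = 1.77 V.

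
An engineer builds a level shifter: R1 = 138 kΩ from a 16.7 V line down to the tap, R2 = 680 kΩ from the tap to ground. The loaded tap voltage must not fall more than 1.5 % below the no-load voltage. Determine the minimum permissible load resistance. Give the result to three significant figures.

Output resistance R_th = R1‖R2 = (138 × 680)/818.0 = 114.7 kΩ.
The fractional drop is R_th/(R_th + R_L); requiring this ≤ 0.0150 gives R_L ≥ R_th(1/0.0150 − 1) = 114.7 × 65.67 = 7.53 MΩ.

R_L(min) ≈ 7.53 MΩ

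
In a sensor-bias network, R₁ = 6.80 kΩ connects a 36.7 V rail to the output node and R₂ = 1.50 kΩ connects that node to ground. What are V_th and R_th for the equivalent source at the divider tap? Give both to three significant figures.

V_th is the open-circuit tap voltage: 36.7 × 1.50/(6.80 + 1.50) = 6.63 V.
With the supply zeroed, R₁ and R₂ appear in parallel from the tap: R_th = R₁‖R₂ = (6.80 × 1.50)/8.300 = 1.23 kΩ.

V_th = 6.63 V, R_th = 1.23 kΩ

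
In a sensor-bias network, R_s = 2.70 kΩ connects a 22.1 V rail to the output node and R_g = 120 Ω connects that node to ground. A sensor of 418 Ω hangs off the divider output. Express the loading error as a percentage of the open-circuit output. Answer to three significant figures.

21.6 %

Unloaded V = 22.1 × 120/2820 = 0.9404 V.
Loaded: R_g‖R_L = 93.23 Ω, giving V = 22.1 × 93.23/2793 = 0.7377 V.
Drop = (0.9404 − 0.7377) / 0.9404 = 21.6 %.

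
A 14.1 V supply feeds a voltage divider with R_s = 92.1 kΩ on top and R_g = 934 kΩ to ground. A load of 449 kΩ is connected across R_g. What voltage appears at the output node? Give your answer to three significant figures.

V_out ≈ 10.8 V

The load sits in parallel with R_g: R_g‖R_L = (934 × 449) / (934 + 449) = 303.2 kΩ.
V_out = 14.1 × 303.2 / (92.1 + 303.2) = 14.1 × 303.2/395.3 = 10.8 V.
(Unloaded it would have been 12.8 V.)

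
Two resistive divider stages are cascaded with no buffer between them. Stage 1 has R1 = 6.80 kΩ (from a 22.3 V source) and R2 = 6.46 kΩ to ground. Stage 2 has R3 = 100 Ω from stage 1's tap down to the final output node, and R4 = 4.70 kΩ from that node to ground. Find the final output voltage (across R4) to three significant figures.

Stage 2 presents R3+R4 = 4800 Ω as a load on stage 1's tap.
Stage 1's lower leg becomes R2‖(R3+R4) = 2754 Ω, so V_mid = 22.3 × 2754/9554 = 6.428 V.
Stage 2 is itself unloaded: V_out = V_mid × R4/(R3+R4) = 6.428 × 4700/4800 = 6.29 V.

V_out ≈ 6.29 V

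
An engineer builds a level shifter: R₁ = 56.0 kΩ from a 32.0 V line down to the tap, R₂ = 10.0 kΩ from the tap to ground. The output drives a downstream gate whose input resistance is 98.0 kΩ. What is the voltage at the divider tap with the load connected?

V_out ≈ 4.46 V

The load sits in parallel with R₂: R₂‖R_L = (10.0 × 98.0) / (10.0 + 98.0) = 9.074 kΩ.
V_out = 32.0 × 9.074 / (56.0 + 9.074) = 32.0 × 9.074/65.07 = 4.46 V.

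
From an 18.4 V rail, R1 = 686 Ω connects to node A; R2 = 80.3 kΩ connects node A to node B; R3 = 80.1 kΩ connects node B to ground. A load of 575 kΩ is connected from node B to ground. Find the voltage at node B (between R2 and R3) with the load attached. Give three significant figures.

At node B, R3 is in parallel with the load: R3‖R_L = 70310 Ω.
Below node A the resistance is R2 + (R3‖R_L) = 150600 Ω, so V_A = 18.4 × 150600/151300 = 18.32 V.
Then V_B = V_A × (R3‖R_L)/(R2 + R3‖R_L) = 18.32 × 70310/150600 = 8.55 V.

V ≈ 8.55 V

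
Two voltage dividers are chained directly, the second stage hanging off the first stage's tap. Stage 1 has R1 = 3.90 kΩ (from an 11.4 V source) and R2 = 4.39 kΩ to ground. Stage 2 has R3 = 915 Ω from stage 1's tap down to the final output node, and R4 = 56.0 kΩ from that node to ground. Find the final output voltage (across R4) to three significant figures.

V_out ≈ 5.73 V

Stage 2 presents R3+R4 = 56920 Ω as a load on stage 1's tap.
Stage 1's lower leg becomes R2‖(R3+R4) = 4076 Ω, so V_mid = 11.4 × 4076/7976 = 5.826 V.
Stage 2 is itself unloaded: V_out = V_mid × R4/(R3+R4) = 5.826 × 56000/56920 = 5.73 V.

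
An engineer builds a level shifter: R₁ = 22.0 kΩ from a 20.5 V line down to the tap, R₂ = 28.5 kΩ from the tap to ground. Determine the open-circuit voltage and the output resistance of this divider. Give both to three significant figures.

V_th is the open-circuit tap voltage: 20.5 × 28.5/(22.0 + 28.5) = 11.6 V.
With the supply zeroed, R₁ and R₂ appear in parallel from the tap: R_th = R₁‖R₂ = (22.0 × 28.5)/50.50 = 12.4 kΩ.

V_th = 11.6 V, R_th = 12.4 kΩ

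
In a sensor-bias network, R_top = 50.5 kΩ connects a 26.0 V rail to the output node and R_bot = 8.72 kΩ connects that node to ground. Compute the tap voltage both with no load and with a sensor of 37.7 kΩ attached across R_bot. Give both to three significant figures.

Open-circuit: V = 26.0 × 8.72/(50.5 + 8.72) = 3.83 V.
With the load, R_bot becomes R_bot‖R_L = 7.082 kΩ, so V = 26.0 × 7.082/57.58 = 3.20 V.

Unloaded: 3.83 V; loaded: 3.20 V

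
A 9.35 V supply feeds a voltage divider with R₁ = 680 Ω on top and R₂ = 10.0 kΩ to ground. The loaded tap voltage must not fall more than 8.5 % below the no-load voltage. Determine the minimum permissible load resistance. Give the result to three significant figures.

R_L(min) ≈ 6.85 kΩ

Output resistance R_th = R₁‖R₂ = (680 × 10000)/10680 = 636.7 Ω.
The fractional drop is R_th/(R_th + R_L); requiring this ≤ 0.0850 gives R_L ≥ R_th(1/0.0850 − 1) = 636.7 × 10.76 = 6.85 kΩ.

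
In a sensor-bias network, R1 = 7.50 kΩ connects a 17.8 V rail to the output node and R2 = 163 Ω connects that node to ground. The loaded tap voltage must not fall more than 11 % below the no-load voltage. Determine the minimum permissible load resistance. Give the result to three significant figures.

Output resistance R_th = R1‖R2 = (7500 × 163)/7663 = 159.5 Ω.
The fractional drop is R_th/(R_th + R_L); requiring this ≤ 0.110 gives R_L ≥ R_th(1/0.110 − 1) = 159.5 × 8.091 = 1.29 kΩ.

R_L(min) ≈ 1.29 kΩ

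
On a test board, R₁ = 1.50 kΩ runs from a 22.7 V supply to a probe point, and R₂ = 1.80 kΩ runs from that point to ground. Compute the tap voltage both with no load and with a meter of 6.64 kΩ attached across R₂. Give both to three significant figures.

Unloaded: 12.4 V; loaded: 11.0 V

Open-circuit: V = 22.7 × 1.80/(1.50 + 1.80) = 12.4 V.
With the load, R₂ becomes R₂‖R_L = 1.416 kΩ, so V = 22.7 × 1.416/2.916 = 11.0 V.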